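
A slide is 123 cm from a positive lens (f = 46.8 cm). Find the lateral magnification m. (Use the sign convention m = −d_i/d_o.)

1/d_i = 1/f − 1/d_o = 1/(46.80) − 1/(123) = 0.01324, so d_i = 75.54 cm.
m = −d_i/d_o = −(75.54)/(123) = -0.614.
The image is real, inverted and reduced, on the far side of the lens.

m = -0.614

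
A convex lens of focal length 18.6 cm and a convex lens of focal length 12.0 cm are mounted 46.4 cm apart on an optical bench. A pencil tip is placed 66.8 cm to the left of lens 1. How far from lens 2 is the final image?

Lens 1: 1/d_i1 = 1/f₁ − 1/d_o1 = 1/(18.6) − 1/(66.8) = 0.03879, so d_i1 = 25.78 cm.
The intermediate image is 25.78 cm to the right of lens 1, which is 46.4 − (25.78) = 20.62 cm to the left of lens 2, so d_o2 = +20.62 cm.
Lens 2: 1/d_i2 = 1/f₂ − 1/d_o2 = 1/(12.0) − 1/(20.62) = 0.03484, so d_i2 = 28.7 cm.
The final image is real, 28.7 cm to the right of lens 2 (overall magnification ≈ 0.54).

28.7 cm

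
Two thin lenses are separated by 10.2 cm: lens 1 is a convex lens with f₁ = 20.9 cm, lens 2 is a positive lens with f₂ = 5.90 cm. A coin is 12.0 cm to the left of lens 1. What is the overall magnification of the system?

m = -0.427

Lens 1: 1/d_i1 = 1/(20.9) − 1/(12.0) = -0.03549, so d_i1 = -28.18 cm; m₁ = −d_i1/d_o1 = +2.348.
d_o2 = 10.2 − (-28.18) = 38.38 cm.
Lens 2: 1/d_i2 = 1/(5.90) − 1/(38.38) = 0.1434, so d_i2 = 6.972 cm; m₂ = −d_i2/d_o2 = -0.1817.
m = m₁·m₂ = (+2.348)(-0.1817) = -0.427.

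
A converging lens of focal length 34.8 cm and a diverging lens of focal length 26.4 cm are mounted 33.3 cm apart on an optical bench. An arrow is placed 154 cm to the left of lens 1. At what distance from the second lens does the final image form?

Lens 1: 1/d_i1 = 1/f₁ − 1/d_o1 = 1/(34.8) − 1/(154) = 0.02224, so d_i1 = 44.96 cm.
The intermediate image is 44.96 cm to the right of lens 1, which lies 11.66 cm to the right of lens 2 — a virtual object — so d_o2 = −11.66 cm.
Lens 2 is diverging, so f₂ = −26.4 cm.
Lens 2: 1/d_i2 = 1/f₂ − 1/d_o2 = 1/(-26.4) − 1/(-11.66) = 0.04788, so d_i2 = 20.9 cm.
The final image is real, 20.9 cm to the right of lens 2 (overall magnification ≈ -0.52).

20.9 cm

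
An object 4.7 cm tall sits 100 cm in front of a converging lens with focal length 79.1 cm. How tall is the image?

1/d_i = 1/f − 1/d_o = 1/(79.10) − 1/(100) = 0.002642, so d_i = 378.5 cm.
m = −d_i/d_o = -3.785.
|h_i| = |m|·h_o = 3.785 × 4.7 = 17.8 cm. The image is real, inverted and enlarged, on the far side of the lens.

17.8 cm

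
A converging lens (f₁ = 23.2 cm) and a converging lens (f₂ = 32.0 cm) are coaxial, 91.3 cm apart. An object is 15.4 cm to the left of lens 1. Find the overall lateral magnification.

Lens 1: 1/d_i1 = 1/(23.2) − 1/(15.4) = -0.02183, so d_i1 = -45.81 cm; m₁ = −d_i1/d_o1 = +2.975.
d_o2 = 91.3 − (-45.81) = 137.1 cm.
Lens 2: 1/d_i2 = 1/(32.0) − 1/(137.1) = 0.02396, so d_i2 = 41.74 cm; m₂ = −d_i2/d_o2 = -0.3045.
m = m₁·m₂ = (+2.975)(-0.3045) = -0.906.

m = -0.906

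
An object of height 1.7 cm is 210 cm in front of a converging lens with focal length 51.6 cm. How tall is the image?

1/d_i = 1/f − 1/d_o = 1/(51.60) − 1/(210) = 0.01462, so d_i = 68.41 cm.
m = −d_i/d_o = -0.3258.
|h_i| = |m|·h_o = 0.3258 × 1.7 = 0.554 cm. The image is real, inverted and reduced, on the far side of the lens.

0.554 cm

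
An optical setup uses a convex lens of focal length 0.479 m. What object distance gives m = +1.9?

0.227 m

m = −d_i/d_o ⇒ d_i = −m·d_o.
1/f = 1/d_o + 1/d_i = 1/d_o − 1/(m·d_o) = (1 − 1/m)/d_o, so d_o = f(1 − 1/m) = (0.4790)(1 − 1/(+1.9)) = 0.227 m.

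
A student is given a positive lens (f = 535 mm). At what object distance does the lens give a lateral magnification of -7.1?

m = −d_i/d_o ⇒ d_i = −m·d_o.
1/f = 1/d_o + 1/d_i = 1/d_o − 1/(m·d_o) = (1 − 1/m)/d_o, so d_o = f(1 − 1/m) = (535.0)(1 − 1/(-7.1)) = 610 mm.

610 mm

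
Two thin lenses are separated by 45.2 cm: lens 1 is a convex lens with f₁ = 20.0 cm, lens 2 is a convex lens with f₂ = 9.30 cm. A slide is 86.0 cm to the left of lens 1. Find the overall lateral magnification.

m = +0.286

Lens 1: 1/d_i1 = 1/(20.0) − 1/(86.0) = 0.03837, so d_i1 = 26.06 cm; m₁ = −d_i1/d_o1 = -0.3030.
d_o2 = 45.2 − (26.06) = 19.14 cm.
Lens 2: 1/d_i2 = 1/(9.30) − 1/(19.14) = 0.05528, so d_i2 = 18.09 cm; m₂ = −d_i2/d_o2 = -0.9451.
m = m₁·m₂ = (-0.3030)(-0.9451) = +0.286.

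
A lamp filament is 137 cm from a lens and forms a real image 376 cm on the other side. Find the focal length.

Real image ⇒ d_i = +376 cm.
1/f = 1/d_o + 1/d_i = 1/(137) + 1/(376) = 0.009959, so f = 100 cm.
Since f is positive, the lens is converging.

f = 100 cm (converging)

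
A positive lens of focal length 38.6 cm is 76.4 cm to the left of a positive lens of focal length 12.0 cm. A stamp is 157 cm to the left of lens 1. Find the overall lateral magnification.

Lens 1: 1/d_i1 = 1/(38.6) − 1/(157) = 0.01954, so d_i1 = 51.18 cm; m₁ = −d_i1/d_o1 = -0.3260.
d_o2 = 76.4 − (51.18) = 25.22 cm.
Lens 2: 1/d_i2 = 1/(12.0) − 1/(25.22) = 0.04368, so d_i2 = 22.89 cm; m₂ = −d_i2/d_o2 = -0.9077.
m = m₁·m₂ = (-0.3260)(-0.9077) = +0.296.

m = +0.296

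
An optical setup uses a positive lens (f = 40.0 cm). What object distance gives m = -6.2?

m = −d_i/d_o ⇒ d_i = −m·d_o.
1/f = 1/d_o + 1/d_i = 1/d_o − 1/(m·d_o) = (1 − 1/m)/d_o, so d_o = f(1 − 1/m) = (40.00)(1 − 1/(-6.2)) = 46.5 cm.

46.5 cm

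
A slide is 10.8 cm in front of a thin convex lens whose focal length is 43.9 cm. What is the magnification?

1/d_i = 1/f − 1/d_o = 1/(43.90) − 1/(10.8) = -0.06981, so d_i = -14.32 cm.
m = −d_i/d_o = −(-14.32)/(10.8) = +1.33.
The image is virtual, upright and enlarged, on the same side as the object.

m = +1.33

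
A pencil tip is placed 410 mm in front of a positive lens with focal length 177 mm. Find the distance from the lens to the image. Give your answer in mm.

311 mm

Lens equation: 1/s_i = 1/f − 1/s_o = 1/(177.0) − 1/(410) = 0.005650 − 0.002439 = 0.003211, so s_i = 311 mm.
The image is real, inverted and reduced, on the far side of the lens.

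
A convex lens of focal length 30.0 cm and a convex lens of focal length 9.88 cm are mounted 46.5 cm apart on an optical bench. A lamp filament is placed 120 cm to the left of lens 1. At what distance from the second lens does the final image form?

Lens 1: 1/d_i1 = 1/f₁ − 1/d_o1 = 1/(30.0) − 1/(120) = 0.02500, so d_i1 = 40.00 cm.
The intermediate image is 40.00 cm to the right of lens 1, which is 46.5 − (40.00) = 6.500 cm to the left of lens 2, so d_o2 = +6.500 cm.
Lens 2: 1/d_i2 = 1/f₂ − 1/d_o2 = 1/(9.88) − 1/(6.500) = -0.05263, so d_i2 = -19.0 cm.
The final image is virtual, 19.0 cm to the left of lens 2 (overall magnification ≈ -0.97).

19.0 cm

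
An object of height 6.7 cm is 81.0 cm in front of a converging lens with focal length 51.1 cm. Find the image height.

11.5 cm

1/d_i = 1/f − 1/d_o = 1/(51.10) − 1/(81.0) = 0.007224, so d_i = 138.4 cm.
m = −d_i/d_o = -1.709.
|h_i| = |m|·h_o = 1.709 × 6.7 = 11.5 cm. The image is real, inverted and enlarged, on the far side of the lens.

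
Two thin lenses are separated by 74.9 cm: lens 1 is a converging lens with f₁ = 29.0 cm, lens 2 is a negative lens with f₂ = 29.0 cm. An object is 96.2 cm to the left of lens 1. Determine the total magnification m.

Lens 1: 1/d_i1 = 1/(29.0) − 1/(96.2) = 0.02409, so d_i1 = 41.51 cm; m₁ = −d_i1/d_o1 = -0.4315.
d_o2 = 74.9 − (41.51) = 33.39 cm.
f₂ = −29.0 cm (diverging).
Lens 2: 1/d_i2 = 1/(-29.0) − 1/(33.39) = -0.06443, so d_i2 = -15.52 cm; m₂ = −d_i2/d_o2 = +0.4648.
m = m₁·m₂ = (-0.4315)(+0.4648) = -0.201.

m = -0.201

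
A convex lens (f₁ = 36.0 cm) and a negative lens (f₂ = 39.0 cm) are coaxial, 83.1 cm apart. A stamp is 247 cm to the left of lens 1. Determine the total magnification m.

m = -0.0832

Lens 1: 1/d_i1 = 1/(36.0) − 1/(247) = 0.02373, so d_i1 = 42.14 cm; m₁ = −d_i1/d_o1 = -0.1706.
d_o2 = 83.1 − (42.14) = 40.96 cm.
f₂ = −39.0 cm (diverging).
Lens 2: 1/d_i2 = 1/(-39.0) − 1/(40.96) = -0.05006, so d_i2 = -19.98 cm; m₂ = −d_i2/d_o2 = +0.4877.
m = m₁·m₂ = (-0.1706)(+0.4877) = -0.0832.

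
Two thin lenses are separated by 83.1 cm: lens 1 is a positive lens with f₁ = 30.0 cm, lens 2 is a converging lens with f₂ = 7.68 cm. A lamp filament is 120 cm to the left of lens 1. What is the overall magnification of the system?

m = +0.0723

Lens 1: 1/d_i1 = 1/(30.0) − 1/(120) = 0.02500, so d_i1 = 40.00 cm; m₁ = −d_i1/d_o1 = -0.3333.
d_o2 = 83.1 − (40.00) = 43.10 cm.
Lens 2: 1/d_i2 = 1/(7.68) − 1/(43.10) = 0.1070, so d_i2 = 9.345 cm; m₂ = −d_i2/d_o2 = -0.2168.
m = m₁·m₂ = (-0.3333)(-0.2168) = +0.0723.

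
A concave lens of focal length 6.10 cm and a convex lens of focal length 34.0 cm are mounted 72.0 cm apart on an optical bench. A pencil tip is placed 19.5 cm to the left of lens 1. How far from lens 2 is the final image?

Lens 1 is diverging, so f₁ = −6.10 cm.
Lens 1: 1/d_i1 = 1/f₁ − 1/d_o1 = 1/(-6.10) − 1/(19.5) = -0.2152, so d_i1 = -4.646 cm.
The intermediate image is 4.646 cm to the left of lens 1 (virtual), which is 72.0 − (-4.646) = 76.65 cm to the left of lens 2, so d_o2 = +76.65 cm.
Lens 2: 1/d_i2 = 1/f₂ − 1/d_o2 = 1/(34.0) − 1/(76.65) = 0.01637, so d_i2 = 61.1 cm.
The final image is real, 61.1 cm to the right of lens 2 (overall magnification ≈ -0.19).

61.1 cm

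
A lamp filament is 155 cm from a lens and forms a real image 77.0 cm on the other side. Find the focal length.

Real image ⇒ d_i = +77.0 cm.
1/f = 1/d_o + 1/d_i = 1/(155) + 1/(77.0) = 0.01944, so f = 51.4 cm.
Since f is positive, the lens is converging.

f = 51.4 cm (converging)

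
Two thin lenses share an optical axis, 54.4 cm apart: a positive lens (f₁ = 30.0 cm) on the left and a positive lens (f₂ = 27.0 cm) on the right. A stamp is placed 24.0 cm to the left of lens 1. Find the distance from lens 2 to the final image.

Lens 1: 1/d_i1 = 1/f₁ − 1/d_o1 = 1/(30.0) − 1/(24.0) = -0.008333, so d_i1 = -120.0 cm.
The intermediate image is 120.0 cm to the left of lens 1 (virtual), which is 54.4 − (-120.0) = 174.4 cm to the left of lens 2, so d_o2 = +174.4 cm.
Lens 2: 1/d_i2 = 1/f₂ − 1/d_o2 = 1/(27.0) − 1/(174.4) = 0.03130, so d_i2 = 31.9 cm.
The final image is real, 31.9 cm to the right of lens 2 (overall magnification ≈ -0.92).

31.9 cm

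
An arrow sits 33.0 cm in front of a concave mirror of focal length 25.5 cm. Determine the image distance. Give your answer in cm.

Mirror equation: 1/q = 1/f − 1/p = 1/(25.50) − 1/(33.0) = 0.03922 − 0.03030 = 0.008913, so q = 112 cm.
The image is real, inverted and enlarged, in front of the mirror.

112 cm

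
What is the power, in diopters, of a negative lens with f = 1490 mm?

P = -0.671 D

For a negative lens, f = −1490 mm.
f = -149 cm = -1.49 m.
P = 1/f = 1/(-1.49 m) = -0.671 D.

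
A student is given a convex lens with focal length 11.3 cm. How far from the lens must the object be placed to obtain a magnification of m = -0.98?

22.8 cm

m = −d_i/d_o ⇒ d_i = −m·d_o.
1/f = 1/d_o + 1/d_i = 1/d_o − 1/(m·d_o) = (1 − 1/m)/d_o, so d_o = f(1 − 1/m) = (11.30)(1 − 1/(-0.98)) = 22.8 cm.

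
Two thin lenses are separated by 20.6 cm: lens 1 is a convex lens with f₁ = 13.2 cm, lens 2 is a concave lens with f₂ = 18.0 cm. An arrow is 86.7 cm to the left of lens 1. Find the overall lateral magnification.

Lens 1: 1/d_i1 = 1/(13.2) − 1/(86.7) = 0.06422, so d_i1 = 15.57 cm; m₁ = −d_i1/d_o1 = -0.1796.
d_o2 = 20.6 − (15.57) = 5.030 cm.
f₂ = −18.0 cm (diverging).
Lens 2: 1/d_i2 = 1/(-18.0) − 1/(5.030) = -0.2544, so d_i2 = -3.931 cm; m₂ = −d_i2/d_o2 = +0.7816.
m = m₁·m₂ = (-0.1796)(+0.7816) = -0.140.

m = -0.140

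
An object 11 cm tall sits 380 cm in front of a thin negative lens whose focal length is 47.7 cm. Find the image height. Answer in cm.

For a negative lens, f = -47.7 cm.
1/d_i = 1/f − 1/d_o = 1/(-47.70) − 1/(380) = -0.02360, so d_i = -42.38 cm.
m = −d_i/d_o = +0.1115.
|h_i| = |m|·h_o = 0.1115 × 11 = 1.23 cm. The image is virtual, upright and reduced, on the same side as the object.

1.23 cm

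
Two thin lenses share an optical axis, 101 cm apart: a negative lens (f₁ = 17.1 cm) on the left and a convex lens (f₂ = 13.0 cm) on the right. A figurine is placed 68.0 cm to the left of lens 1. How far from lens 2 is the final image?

14.7 cm

Lens 1 is diverging, so f₁ = −17.1 cm.
Lens 1: 1/d_i1 = 1/f₁ − 1/d_o1 = 1/(-17.1) − 1/(68.0) = -0.07319, so d_i1 = -13.66 cm.
The intermediate image is 13.66 cm to the left of lens 1 (virtual), which is 101 − (-13.66) = 114.7 cm to the left of lens 2, so d_o2 = +114.7 cm.
Lens 2: 1/d_i2 = 1/f₂ − 1/d_o2 = 1/(13.0) − 1/(114.7) = 0.06820, so d_i2 = 14.7 cm.
The final image is real, 14.7 cm to the right of lens 2 (overall magnification ≈ -0.026).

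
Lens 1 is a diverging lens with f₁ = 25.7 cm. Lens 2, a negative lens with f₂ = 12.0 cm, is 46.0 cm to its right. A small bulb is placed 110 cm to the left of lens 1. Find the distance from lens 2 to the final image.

10.2 cm

Lens 1 is diverging, so f₁ = −25.7 cm.
Lens 1: 1/d_i1 = 1/f₁ − 1/d_o1 = 1/(-25.7) − 1/(110) = -0.04800, so d_i1 = -20.83 cm.
The intermediate image is 20.83 cm to the left of lens 1 (virtual), which is 46.0 − (-20.83) = 66.83 cm to the left of lens 2, so d_o2 = +66.83 cm.
Lens 2 is diverging, so f₂ = −12.0 cm.
Lens 2: 1/d_i2 = 1/f₂ − 1/d_o2 = 1/(-12.0) − 1/(66.83) = -0.09830, so d_i2 = -10.2 cm.
The final image is virtual, 10.2 cm to the left of lens 2 (overall magnification ≈ 0.029).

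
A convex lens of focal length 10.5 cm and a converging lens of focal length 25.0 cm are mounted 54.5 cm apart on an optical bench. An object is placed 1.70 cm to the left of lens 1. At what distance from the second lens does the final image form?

44.8 cm

Lens 1: 1/d_i1 = 1/f₁ − 1/d_o1 = 1/(10.5) − 1/(1.70) = -0.4930, so d_i1 = -2.028 cm.
The intermediate image is 2.028 cm to the left of lens 1 (virtual), which is 54.5 − (-2.028) = 56.53 cm to the left of lens 2, so d_o2 = +56.53 cm.
Lens 2: 1/d_i2 = 1/f₂ − 1/d_o2 = 1/(25.0) − 1/(56.53) = 0.02231, so d_i2 = 44.8 cm.
The final image is real, 44.8 cm to the right of lens 2 (overall magnification ≈ -0.95).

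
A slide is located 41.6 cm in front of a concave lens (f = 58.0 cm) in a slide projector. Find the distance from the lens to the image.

24.2 cm

For a concave lens, f = -58.0 cm.
Thin-lens equation: 1/v = 1/f − 1/u = 1/(-58.00) − 1/(41.6) = -0.01724 − 0.02404 = -0.04128, so v = -24.2 cm.
The image is virtual, upright and reduced, on the same side as the object.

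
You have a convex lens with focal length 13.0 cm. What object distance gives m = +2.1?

m = −d_i/d_o ⇒ d_i = −m·d_o.
1/f = 1/d_o + 1/d_i = 1/d_o − 1/(m·d_o) = (1 − 1/m)/d_o, so d_o = f(1 − 1/m) = (13.00)(1 − 1/(+2.1)) = 6.81 cm.

6.81 cm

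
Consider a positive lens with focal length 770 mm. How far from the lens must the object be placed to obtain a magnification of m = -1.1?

1470 mm

m = −d_i/d_o ⇒ d_i = −m·d_o.
1/f = 1/d_o + 1/d_i = 1/d_o − 1/(m·d_o) = (1 − 1/m)/d_o, so d_o = f(1 − 1/m) = (770.0)(1 − 1/(-1.1)) = 1470 mm.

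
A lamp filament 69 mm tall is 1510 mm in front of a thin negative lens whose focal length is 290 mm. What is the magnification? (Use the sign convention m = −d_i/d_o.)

m = +0.161

For a negative lens, f = -290 mm.
1/d_i = 1/f − 1/d_o = 1/(-290.0) − 1/(1510) = -0.004111, so d_i = -243.3 mm.
m = −d_i/d_o = −(-243.3)/(1510) = +0.161.
The image is virtual, upright and reduced, on the same side as the object.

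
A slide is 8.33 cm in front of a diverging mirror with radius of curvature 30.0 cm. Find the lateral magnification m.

f = R/2 = 30.0/2 = 15.00 cm; for a diverging mirror, f = -15.00 cm.
1/d_i = 1/f − 1/d_o = 1/(-15.00) − 1/(8.33) = -0.1867, so d_i = -5.356 cm.
m = −d_i/d_o = −(-5.356)/(8.33) = +0.643.
The image is virtual, upright and reduced, behind the mirror.

m = +0.643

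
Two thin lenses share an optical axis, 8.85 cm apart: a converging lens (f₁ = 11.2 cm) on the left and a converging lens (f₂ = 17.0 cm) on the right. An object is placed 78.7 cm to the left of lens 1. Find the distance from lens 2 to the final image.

3.37 cm

Lens 1: 1/d_i1 = 1/f₁ − 1/d_o1 = 1/(11.2) − 1/(78.7) = 0.07658, so d_i1 = 13.06 cm.
The intermediate image is 13.06 cm to the right of lens 1, which lies 4.210 cm to the right of lens 2 — a virtual object — so d_o2 = −4.210 cm.
Lens 2: 1/d_i2 = 1/f₂ − 1/d_o2 = 1/(17.0) − 1/(-4.210) = 0.2964, so d_i2 = 3.37 cm.
The final image is real, 3.37 cm to the right of lens 2 (overall magnification ≈ -0.13).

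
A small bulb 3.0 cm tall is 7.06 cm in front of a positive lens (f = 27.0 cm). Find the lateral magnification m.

1/d_i = 1/f − 1/d_o = 1/(27.00) − 1/(7.06) = -0.1046, so d_i = -9.560 cm.
m = −d_i/d_o = −(-9.560)/(7.06) = +1.35.
The image is virtual, upright and enlarged, on the same side as the object.

m = +1.35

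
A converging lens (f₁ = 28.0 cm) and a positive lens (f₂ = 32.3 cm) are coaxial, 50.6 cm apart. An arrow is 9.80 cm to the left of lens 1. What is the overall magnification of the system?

m = -1.49

Lens 1: 1/d_i1 = 1/(28.0) − 1/(9.80) = -0.06633, so d_i1 = -15.08 cm; m₁ = −d_i1/d_o1 = +1.539.
d_o2 = 50.6 − (-15.08) = 65.68 cm.
Lens 2: 1/d_i2 = 1/(32.3) − 1/(65.68) = 0.01573, so d_i2 = 63.55 cm; m₂ = −d_i2/d_o2 = -0.9676.
m = m₁·m₂ = (+1.539)(-0.9676) = -1.49.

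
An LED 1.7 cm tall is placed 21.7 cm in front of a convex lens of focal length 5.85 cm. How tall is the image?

1/d_i = 1/f − 1/d_o = 1/(5.850) − 1/(21.7) = 0.1249, so d_i = 8.009 cm.
m = −d_i/d_o = -0.3691.
|h_i| = |m|·h_o = 0.3691 × 1.7 = 0.627 cm. The image is real, inverted and reduced, on the far side of the lens.

0.627 cm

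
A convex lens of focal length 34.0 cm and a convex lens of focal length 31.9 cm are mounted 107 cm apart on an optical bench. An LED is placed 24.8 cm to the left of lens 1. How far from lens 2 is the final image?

Lens 1: 1/d_i1 = 1/f₁ − 1/d_o1 = 1/(34.0) − 1/(24.8) = -0.01091, so d_i1 = -91.65 cm.
The intermediate image is 91.65 cm to the left of lens 1 (virtual), which is 107 − (-91.65) = 198.7 cm to the left of lens 2, so d_o2 = +198.7 cm.
Lens 2: 1/d_i2 = 1/f₂ − 1/d_o2 = 1/(31.9) − 1/(198.7) = 0.02632, so d_i2 = 38.0 cm.
The final image is real, 38.0 cm to the right of lens 2 (overall magnification ≈ -0.71).

38.0 cm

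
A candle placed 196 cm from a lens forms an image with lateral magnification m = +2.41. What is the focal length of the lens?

m = −d_i/d_o ⇒ d_i = −m·d_o = −(+2.41)·(196) = -472.4 cm.
1/f = 1/d_o + 1/d_i = 1/(196) + 1/(-472.4) = 0.002985, so f = 335 cm.
Since f is positive, the lens is converging.

f = 335 cm (converging)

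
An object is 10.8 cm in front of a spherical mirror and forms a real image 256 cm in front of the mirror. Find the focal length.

Real image ⇒ d_i = +256 cm.
1/f = 1/d_o + 1/d_i = 1/(10.8) + 1/(256) = 0.09650, so f = 10.4 cm.
Since f is positive, the spherical mirror is concave.

f = 10.4 cm (concave)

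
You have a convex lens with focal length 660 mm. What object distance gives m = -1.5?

m = −d_i/d_o ⇒ d_i = −m·d_o.
1/f = 1/d_o + 1/d_i = 1/d_o − 1/(m·d_o) = (1 − 1/m)/d_o, so d_o = f(1 − 1/m) = (660.0)(1 − 1/(-1.5)) = 1100 mm.

1100 mm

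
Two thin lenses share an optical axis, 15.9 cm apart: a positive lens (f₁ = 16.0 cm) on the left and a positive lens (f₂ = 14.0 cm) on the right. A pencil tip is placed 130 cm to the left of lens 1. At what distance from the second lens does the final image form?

2.01 cm

Lens 1: 1/d_i1 = 1/f₁ − 1/d_o1 = 1/(16.0) − 1/(130) = 0.05481, so d_i1 = 18.25 cm.
The intermediate image is 18.25 cm to the right of lens 1, which lies 2.350 cm to the right of lens 2 — a virtual object — so d_o2 = −2.350 cm.
Lens 2: 1/d_i2 = 1/f₂ − 1/d_o2 = 1/(14.0) − 1/(-2.350) = 0.4970, so d_i2 = 2.01 cm.
The final image is real, 2.01 cm to the right of lens 2 (overall magnification ≈ -0.12).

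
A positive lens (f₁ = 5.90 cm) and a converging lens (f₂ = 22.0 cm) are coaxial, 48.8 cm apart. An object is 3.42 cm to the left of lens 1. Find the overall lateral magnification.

Lens 1: 1/d_i1 = 1/(5.90) − 1/(3.42) = -0.1229, so d_i1 = -8.136 cm; m₁ = −d_i1/d_o1 = +2.379.
d_o2 = 48.8 − (-8.136) = 56.94 cm.
Lens 2: 1/d_i2 = 1/(22.0) − 1/(56.94) = 0.02789, so d_i2 = 35.85 cm; m₂ = −d_i2/d_o2 = -0.6297.
m = m₁·m₂ = (+2.379)(-0.6297) = -1.50.

m = -1.50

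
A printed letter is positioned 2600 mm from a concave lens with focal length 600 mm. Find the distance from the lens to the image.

488 mm

For a concave lens, f = -600 mm.
Lens equation: 1/q = 1/f − 1/p = 1/(-600.0) − 1/(2600) = -0.001667 − 0.0003846 = -0.002051, so q = -488 mm.
The image is virtual, upright and reduced, on the same side as the object.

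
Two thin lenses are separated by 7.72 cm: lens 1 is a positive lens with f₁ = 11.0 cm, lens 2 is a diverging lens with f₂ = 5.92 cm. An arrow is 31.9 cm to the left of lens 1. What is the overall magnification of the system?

Lens 1: 1/d_i1 = 1/(11.0) − 1/(31.9) = 0.05956, so d_i1 = 16.79 cm; m₁ = −d_i1/d_o1 = -0.5263.
d_o2 = 7.72 − (16.79) = -9.070 cm (virtual object).
f₂ = −5.92 cm (diverging).
Lens 2: 1/d_i2 = 1/(-5.92) − 1/(-9.070) = -0.05867, so d_i2 = -17.05 cm; m₂ = −d_i2/d_o2 = -1.879.
m = m₁·m₂ = (-0.5263)(-1.879) = +0.989.

m = +0.989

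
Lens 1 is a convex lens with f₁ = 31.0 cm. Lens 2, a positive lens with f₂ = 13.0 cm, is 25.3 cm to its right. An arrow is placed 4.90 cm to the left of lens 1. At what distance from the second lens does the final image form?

Lens 1: 1/d_i1 = 1/f₁ − 1/d_o1 = 1/(31.0) − 1/(4.90) = -0.1718, so d_i1 = -5.820 cm.
The intermediate image is 5.820 cm to the left of lens 1 (virtual), which is 25.3 − (-5.820) = 31.12 cm to the left of lens 2, so d_o2 = +31.12 cm.
Lens 2: 1/d_i2 = 1/f₂ − 1/d_o2 = 1/(13.0) − 1/(31.12) = 0.04479, so d_i2 = 22.3 cm.
The final image is real, 22.3 cm to the right of lens 2 (overall magnification ≈ -0.85).

22.3 cm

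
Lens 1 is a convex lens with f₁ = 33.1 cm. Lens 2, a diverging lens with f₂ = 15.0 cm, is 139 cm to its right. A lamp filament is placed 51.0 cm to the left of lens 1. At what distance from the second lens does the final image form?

Lens 1: 1/d_i1 = 1/f₁ − 1/d_o1 = 1/(33.1) − 1/(51.0) = 0.01060, so d_i1 = 94.31 cm.
The intermediate image is 94.31 cm to the right of lens 1, which is 139 − (94.31) = 44.69 cm to the left of lens 2, so d_o2 = +44.69 cm.
Lens 2 is diverging, so f₂ = −15.0 cm.
Lens 2: 1/d_i2 = 1/f₂ − 1/d_o2 = 1/(-15.0) − 1/(44.69) = -0.08904, so d_i2 = -11.2 cm.
The final image is virtual, 11.2 cm to the left of lens 2 (overall magnification ≈ -0.46).

11.2 cm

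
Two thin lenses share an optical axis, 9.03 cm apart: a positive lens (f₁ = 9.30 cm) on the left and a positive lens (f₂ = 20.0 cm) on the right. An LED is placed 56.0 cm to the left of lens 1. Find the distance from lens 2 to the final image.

Lens 1: 1/d_i1 = 1/f₁ − 1/d_o1 = 1/(9.30) − 1/(56.0) = 0.08967, so d_i1 = 11.15 cm.
The intermediate image is 11.15 cm to the right of lens 1, which lies 2.120 cm to the right of lens 2 — a virtual object — so d_o2 = −2.120 cm.
Lens 2: 1/d_i2 = 1/f₂ − 1/d_o2 = 1/(20.0) − 1/(-2.120) = 0.5217, so d_i2 = 1.92 cm.
The final image is real, 1.92 cm to the right of lens 2 (overall magnification ≈ -0.18).

1.92 cm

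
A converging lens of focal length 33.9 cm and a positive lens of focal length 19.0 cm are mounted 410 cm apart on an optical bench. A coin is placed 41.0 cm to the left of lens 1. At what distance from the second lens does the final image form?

Lens 1: 1/d_i1 = 1/f₁ − 1/d_o1 = 1/(33.9) − 1/(41.0) = 0.005108, so d_i1 = 195.8 cm.
The intermediate image is 195.8 cm to the right of lens 1, which is 410 − (195.8) = 214.2 cm to the left of lens 2, so d_o2 = +214.2 cm.
Lens 2: 1/d_i2 = 1/f₂ − 1/d_o2 = 1/(19.0) − 1/(214.2) = 0.04796, so d_i2 = 20.8 cm.
The final image is real, 20.8 cm to the right of lens 2 (overall magnification ≈ 0.46).

20.8 cm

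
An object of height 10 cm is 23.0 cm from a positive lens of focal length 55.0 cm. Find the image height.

1/d_i = 1/f − 1/d_o = 1/(55.00) − 1/(23.0) = -0.02530, so d_i = -39.53 cm.
m = −d_i/d_o = +1.719.
|h_i| = |m|·h_o = 1.719 × 10 = 17.2 cm. The image is virtual, upright and enlarged, on the same side as the object.

17.2 cm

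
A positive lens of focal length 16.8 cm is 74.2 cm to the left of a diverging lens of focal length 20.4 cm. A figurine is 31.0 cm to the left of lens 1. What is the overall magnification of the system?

Lens 1: 1/d_i1 = 1/(16.8) − 1/(31.0) = 0.02727, so d_i1 = 36.68 cm; m₁ = −d_i1/d_o1 = -1.183.
d_o2 = 74.2 − (36.68) = 37.52 cm.
f₂ = −20.4 cm (diverging).
Lens 2: 1/d_i2 = 1/(-20.4) − 1/(37.52) = -0.07567, so d_i2 = -13.21 cm; m₂ = −d_i2/d_o2 = +0.3522.
m = m₁·m₂ = (-1.183)(+0.3522) = -0.417.

m = -0.417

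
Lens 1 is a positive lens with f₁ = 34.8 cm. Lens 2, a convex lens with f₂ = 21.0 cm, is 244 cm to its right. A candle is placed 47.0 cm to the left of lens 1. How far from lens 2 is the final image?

26.0 cm

Lens 1: 1/d_i1 = 1/f₁ − 1/d_o1 = 1/(34.8) − 1/(47.0) = 0.007459, so d_i1 = 134.1 cm.
The intermediate image is 134.1 cm to the right of lens 1, which is 244 − (134.1) = 109.9 cm to the left of lens 2, so d_o2 = +109.9 cm.
Lens 2: 1/d_i2 = 1/f₂ − 1/d_o2 = 1/(21.0) − 1/(109.9) = 0.03852, so d_i2 = 26.0 cm.
The final image is real, 26.0 cm to the right of lens 2 (overall magnification ≈ 0.67).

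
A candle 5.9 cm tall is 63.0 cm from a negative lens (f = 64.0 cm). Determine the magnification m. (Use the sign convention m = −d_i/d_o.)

For a negative lens, f = -64.0 cm.
1/d_i = 1/f − 1/d_o = 1/(-64.00) − 1/(63.0) = -0.03150, so d_i = -31.75 cm.
m = −d_i/d_o = −(-31.75)/(63.0) = +0.504.
The image is virtual, upright and reduced, on the same side as the object.

m = +0.504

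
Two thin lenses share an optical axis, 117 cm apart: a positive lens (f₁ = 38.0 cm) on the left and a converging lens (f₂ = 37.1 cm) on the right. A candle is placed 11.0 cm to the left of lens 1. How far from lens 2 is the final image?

51.5 cm

Lens 1: 1/d_i1 = 1/f₁ − 1/d_o1 = 1/(38.0) − 1/(11.0) = -0.06459, so d_i1 = -15.48 cm.
The intermediate image is 15.48 cm to the left of lens 1 (virtual), which is 117 − (-15.48) = 132.5 cm to the left of lens 2, so d_o2 = +132.5 cm.
Lens 2: 1/d_i2 = 1/f₂ − 1/d_o2 = 1/(37.1) − 1/(132.5) = 0.01941, so d_i2 = 51.5 cm.
The final image is real, 51.5 cm to the right of lens 2 (overall magnification ≈ -0.55).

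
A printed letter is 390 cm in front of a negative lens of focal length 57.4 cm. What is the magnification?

m = +0.128

For a negative lens, f = -57.4 cm.
1/d_i = 1/f − 1/d_o = 1/(-57.40) − 1/(390) = -0.01999, so d_i = -50.04 cm.
m = −d_i/d_o = −(-50.04)/(390) = +0.128.
The image is virtual, upright and reduced, on the same side as the object.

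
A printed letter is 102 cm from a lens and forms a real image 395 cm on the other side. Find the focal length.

Real image ⇒ d_i = +395 cm.
1/f = 1/d_o + 1/d_i = 1/(102) + 1/(395) = 0.01234, so f = 81.1 cm.
Since f is positive, the lens is converging.

f = 81.1 cm (converging)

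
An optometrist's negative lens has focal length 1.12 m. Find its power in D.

For a negative lens, f = −1.12 m.
P = 1/f = 1/(-1.12 m) = -0.893 D.

P = -0.893 D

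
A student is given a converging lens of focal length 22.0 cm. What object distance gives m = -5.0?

m = −d_i/d_o ⇒ d_i = −m·d_o.
1/f = 1/d_o + 1/d_i = 1/d_o − 1/(m·d_o) = (1 − 1/m)/d_o, so d_o = f(1 − 1/m) = (22.00)(1 − 1/(-5.0)) = 26.4 cm.

26.4 cm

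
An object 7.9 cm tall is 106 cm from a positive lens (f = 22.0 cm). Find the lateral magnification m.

1/d_i = 1/f − 1/d_o = 1/(22.00) − 1/(106) = 0.03602, so d_i = 27.76 cm.
m = −d_i/d_o = −(27.76)/(106) = -0.262.
The image is real, inverted and reduced, on the far side of the lens.

m = -0.262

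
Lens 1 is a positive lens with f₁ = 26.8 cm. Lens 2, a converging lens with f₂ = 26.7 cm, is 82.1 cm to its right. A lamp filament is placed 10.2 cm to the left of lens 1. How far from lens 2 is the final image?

36.6 cm

Lens 1: 1/d_i1 = 1/f₁ − 1/d_o1 = 1/(26.8) − 1/(10.2) = -0.06073, so d_i1 = -16.47 cm.
The intermediate image is 16.47 cm to the left of lens 1 (virtual), which is 82.1 − (-16.47) = 98.57 cm to the left of lens 2, so d_o2 = +98.57 cm.
Lens 2: 1/d_i2 = 1/f₂ − 1/d_o2 = 1/(26.7) − 1/(98.57) = 0.02731, so d_i2 = 36.6 cm.
The final image is real, 36.6 cm to the right of lens 2 (overall magnification ≈ -0.60).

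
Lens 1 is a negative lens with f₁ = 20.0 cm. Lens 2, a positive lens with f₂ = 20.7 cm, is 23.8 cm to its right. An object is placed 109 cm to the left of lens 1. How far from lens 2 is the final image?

Lens 1 is diverging, so f₁ = −20.0 cm.
Lens 1: 1/d_i1 = 1/f₁ − 1/d_o1 = 1/(-20.0) − 1/(109) = -0.05917, so d_i1 = -16.90 cm.
The intermediate image is 16.90 cm to the left of lens 1 (virtual), which is 23.8 − (-16.90) = 40.70 cm to the left of lens 2, so d_o2 = +40.70 cm.
Lens 2: 1/d_i2 = 1/f₂ − 1/d_o2 = 1/(20.7) − 1/(40.70) = 0.02374, so d_i2 = 42.1 cm.
The final image is real, 42.1 cm to the right of lens 2 (overall magnification ≈ -0.16).

42.1 cm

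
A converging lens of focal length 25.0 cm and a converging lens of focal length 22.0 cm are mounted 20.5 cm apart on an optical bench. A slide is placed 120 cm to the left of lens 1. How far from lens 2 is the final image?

7.37 cm

Lens 1: 1/d_i1 = 1/f₁ − 1/d_o1 = 1/(25.0) − 1/(120) = 0.03167, so d_i1 = 31.58 cm.
The intermediate image is 31.58 cm to the right of lens 1, which lies 11.08 cm to the right of lens 2 — a virtual object — so d_o2 = −11.08 cm.
Lens 2: 1/d_i2 = 1/f₂ − 1/d_o2 = 1/(22.0) − 1/(-11.08) = 0.1357, so d_i2 = 7.37 cm.
The final image is real, 7.37 cm to the right of lens 2 (overall magnification ≈ -0.18).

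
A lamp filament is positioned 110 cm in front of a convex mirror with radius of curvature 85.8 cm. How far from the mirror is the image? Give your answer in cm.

f = R/2 = 85.8/2 = 42.90 cm; for a convex mirror, f = -42.90 cm.
Mirror equation: 1/d_i = 1/f − 1/d_o = 1/(-42.90) − 1/(110) = -0.02331 − 0.009091 = -0.03240, so d_i = -30.9 cm.
The image is virtual, upright and reduced, behind the mirror.

30.9 cm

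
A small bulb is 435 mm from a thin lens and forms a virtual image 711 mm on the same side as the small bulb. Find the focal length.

f = 1120 mm (converging)

Virtual image ⇒ d_i = −711 mm.
1/f = 1/d_o + 1/d_i = 1/(435) + 1/(-711) = 0.0008924, so f = 1120 mm.
Since f is positive, the thin lens is converging.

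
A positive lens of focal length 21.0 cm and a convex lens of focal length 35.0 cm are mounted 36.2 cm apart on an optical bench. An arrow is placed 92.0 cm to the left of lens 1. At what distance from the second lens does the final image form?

12.1 cm

Lens 1: 1/d_i1 = 1/f₁ − 1/d_o1 = 1/(21.0) − 1/(92.0) = 0.03675, so d_i1 = 27.21 cm.
The intermediate image is 27.21 cm to the right of lens 1, which is 36.2 − (27.21) = 8.990 cm to the left of lens 2, so d_o2 = +8.990 cm.
Lens 2: 1/d_i2 = 1/f₂ − 1/d_o2 = 1/(35.0) − 1/(8.990) = -0.08266, so d_i2 = -12.1 cm.
The final image is virtual, 12.1 cm to the left of lens 2 (overall magnification ≈ -0.40).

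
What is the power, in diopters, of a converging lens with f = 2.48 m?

P = 1/f = 1/(2.48 m) = +0.403 D.

P = +0.403 D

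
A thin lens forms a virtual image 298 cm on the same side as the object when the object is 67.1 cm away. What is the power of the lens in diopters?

P = +1.15 D

Virtual image ⇒ d_i = −298 cm.
1/f = 1/d_o + 1/d_i = 1/(67.1) + 1/(-298) = 0.01155 cm⁻¹.
f = 86.60 cm = 0.8660 m, so P = 1/f = +1.15 D.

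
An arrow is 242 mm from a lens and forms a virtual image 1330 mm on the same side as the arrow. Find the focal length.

Virtual image ⇒ d_i = −1330 mm.
1/f = 1/d_o + 1/d_i = 1/(242) + 1/(-1330) = 0.003380, so f = 296 mm.
Since f is positive, the lens is converging.

f = 296 mm (converging)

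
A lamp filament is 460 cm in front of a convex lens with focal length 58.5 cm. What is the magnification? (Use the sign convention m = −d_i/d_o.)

m = -0.146

1/d_i = 1/f − 1/d_o = 1/(58.50) − 1/(460) = 0.01492, so d_i = 67.02 cm.
m = −d_i/d_o = −(67.02)/(460) = -0.146.
The image is real, inverted and reduced, on the far side of the lens.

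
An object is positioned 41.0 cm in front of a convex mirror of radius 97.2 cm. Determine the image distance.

f = R/2 = 97.2/2 = 48.60 cm; for a convex mirror, f = -48.60 cm.
Mirror equation: 1/v = 1/f − 1/u = 1/(-48.60) − 1/(41.0) = -0.02058 − 0.02439 = -0.04497, so v = -22.2 cm.
The image is virtual, upright and reduced, behind the mirror.

22.2 cm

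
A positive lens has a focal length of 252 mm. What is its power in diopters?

f = 25.2 cm = 0.252 m.
P = 1/f = 1/(0.252 m) = +3.97 D.

P = +3.97 D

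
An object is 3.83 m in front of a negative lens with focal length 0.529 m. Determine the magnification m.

For a negative lens, f = -0.529 m.
1/d_i = 1/f − 1/d_o = 1/(-0.5290) − 1/(3.83) = -2.151, so d_i = -0.4648 m.
m = −d_i/d_o = −(-0.4648)/(3.83) = +0.121.
The image is virtual, upright and reduced, on the same side as the object.

m = +0.121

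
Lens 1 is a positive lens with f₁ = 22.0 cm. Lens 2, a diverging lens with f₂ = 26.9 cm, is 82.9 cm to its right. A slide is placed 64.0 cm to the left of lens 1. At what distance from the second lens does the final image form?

Lens 1: 1/d_i1 = 1/f₁ − 1/d_o1 = 1/(22.0) − 1/(64.0) = 0.02983, so d_i1 = 33.52 cm.
The intermediate image is 33.52 cm to the right of lens 1, which is 82.9 − (33.52) = 49.38 cm to the left of lens 2, so d_o2 = +49.38 cm.
Lens 2 is diverging, so f₂ = −26.9 cm.
Lens 2: 1/d_i2 = 1/f₂ − 1/d_o2 = 1/(-26.9) − 1/(49.38) = -0.05743, so d_i2 = -17.4 cm.
The final image is virtual, 17.4 cm to the left of lens 2 (overall magnification ≈ -0.18).

17.4 cm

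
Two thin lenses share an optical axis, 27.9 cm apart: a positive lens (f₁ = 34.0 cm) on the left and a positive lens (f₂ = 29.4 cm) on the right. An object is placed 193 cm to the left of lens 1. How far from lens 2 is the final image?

Lens 1: 1/d_i1 = 1/f₁ − 1/d_o1 = 1/(34.0) − 1/(193) = 0.02423, so d_i1 = 41.27 cm.
The intermediate image is 41.27 cm to the right of lens 1, which lies 13.37 cm to the right of lens 2 — a virtual object — so d_o2 = −13.37 cm.
Lens 2: 1/d_i2 = 1/f₂ − 1/d_o2 = 1/(29.4) − 1/(-13.37) = 0.1088, so d_i2 = 9.19 cm.
The final image is real, 9.19 cm to the right of lens 2 (overall magnification ≈ -0.15).

9.19 cm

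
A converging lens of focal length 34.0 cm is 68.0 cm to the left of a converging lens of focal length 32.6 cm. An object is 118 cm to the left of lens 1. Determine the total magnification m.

m = -1.07

Lens 1: 1/d_i1 = 1/(34.0) − 1/(118) = 0.02094, so d_i1 = 47.76 cm; m₁ = −d_i1/d_o1 = -0.4047.
d_o2 = 68.0 − (47.76) = 20.24 cm.
Lens 2: 1/d_i2 = 1/(32.6) − 1/(20.24) = -0.01873, so d_i2 = -53.38 cm; m₂ = −d_i2/d_o2 = +2.638.
m = m₁·m₂ = (-0.4047)(+2.638) = -1.07.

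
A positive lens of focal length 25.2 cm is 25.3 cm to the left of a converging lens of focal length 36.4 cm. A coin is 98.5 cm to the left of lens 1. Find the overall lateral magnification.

Lens 1: 1/d_i1 = 1/(25.2) − 1/(98.5) = 0.02953, so d_i1 = 33.86 cm; m₁ = −d_i1/d_o1 = -0.3438.
d_o2 = 25.3 − (33.86) = -8.560 cm (virtual object).
Lens 2: 1/d_i2 = 1/(36.4) − 1/(-8.560) = 0.1443, so d_i2 = 6.930 cm; m₂ = −d_i2/d_o2 = +0.8096.
m = m₁·m₂ = (-0.3438)(+0.8096) = -0.278.

m = -0.278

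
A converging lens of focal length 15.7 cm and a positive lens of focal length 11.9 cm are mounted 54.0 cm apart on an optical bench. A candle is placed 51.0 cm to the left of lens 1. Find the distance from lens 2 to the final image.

19.2 cm

Lens 1: 1/d_i1 = 1/f₁ − 1/d_o1 = 1/(15.7) − 1/(51.0) = 0.04409, so d_i1 = 22.68 cm.
The intermediate image is 22.68 cm to the right of lens 1, which is 54.0 − (22.68) = 31.32 cm to the left of lens 2, so d_o2 = +31.32 cm.
Lens 2: 1/d_i2 = 1/f₂ − 1/d_o2 = 1/(11.9) − 1/(31.32) = 0.05211, so d_i2 = 19.2 cm.
The final image is real, 19.2 cm to the right of lens 2 (overall magnification ≈ 0.27).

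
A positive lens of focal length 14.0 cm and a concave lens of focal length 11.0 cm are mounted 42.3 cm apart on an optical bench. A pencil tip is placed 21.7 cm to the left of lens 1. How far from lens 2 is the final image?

2.26 cm

Lens 1: 1/d_i1 = 1/f₁ − 1/d_o1 = 1/(14.0) − 1/(21.7) = 0.02535, so d_i1 = 39.45 cm.
The intermediate image is 39.45 cm to the right of lens 1, which is 42.3 − (39.45) = 2.850 cm to the left of lens 2, so d_o2 = +2.850 cm.
Lens 2 is diverging, so f₂ = −11.0 cm.
Lens 2: 1/d_i2 = 1/f₂ − 1/d_o2 = 1/(-11.0) − 1/(2.850) = -0.4418, so d_i2 = -2.26 cm.
The final image is virtual, 2.26 cm to the left of lens 2 (overall magnification ≈ -1.4).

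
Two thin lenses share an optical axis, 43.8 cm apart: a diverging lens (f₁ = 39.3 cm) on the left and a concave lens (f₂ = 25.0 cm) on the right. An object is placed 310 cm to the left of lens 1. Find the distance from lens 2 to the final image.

Lens 1 is diverging, so f₁ = −39.3 cm.
Lens 1: 1/d_i1 = 1/f₁ − 1/d_o1 = 1/(-39.3) − 1/(310) = -0.02867, so d_i1 = -34.88 cm.
The intermediate image is 34.88 cm to the left of lens 1 (virtual), which is 43.8 − (-34.88) = 78.68 cm to the left of lens 2, so d_o2 = +78.68 cm.
Lens 2 is diverging, so f₂ = −25.0 cm.
Lens 2: 1/d_i2 = 1/f₂ − 1/d_o2 = 1/(-25.0) − 1/(78.68) = -0.05271, so d_i2 = -19.0 cm.
The final image is virtual, 19.0 cm to the left of lens 2 (overall magnification ≈ 0.027).

19.0 cm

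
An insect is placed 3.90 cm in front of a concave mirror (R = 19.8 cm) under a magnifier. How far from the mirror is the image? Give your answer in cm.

f = R/2 = 19.8/2 = 9.900 cm.
Mirror equation: 1/q = 1/f − 1/p = 1/(9.900) − 1/(3.90) = 0.1010 − 0.2564 = -0.1554, so q = -6.43 cm.
The image is virtual, upright and enlarged, behind the mirror.

6.43 cm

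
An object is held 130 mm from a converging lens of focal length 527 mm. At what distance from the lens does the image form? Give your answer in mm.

Thin-lens equation: 1/v = 1/f − 1/u = 1/(527.0) − 1/(130) = 0.001898 − 0.007692 = -0.005795, so v = -173 mm.
The image is virtual, upright and enlarged, on the same side as the object.

173 mm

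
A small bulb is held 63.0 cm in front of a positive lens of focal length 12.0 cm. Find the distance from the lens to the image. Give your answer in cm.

14.8 cm

Lens equation: 1/d_i = 1/f − 1/d_o = 1/(12.00) − 1/(63.0) = 0.08333 − 0.01587 = 0.06746, so d_i = 14.8 cm.
The image is real, inverted and reduced, on the far side of the lens.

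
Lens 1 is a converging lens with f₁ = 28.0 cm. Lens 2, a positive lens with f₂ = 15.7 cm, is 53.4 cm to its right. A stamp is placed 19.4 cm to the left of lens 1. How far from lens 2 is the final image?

18.1 cm

Lens 1: 1/d_i1 = 1/f₁ − 1/d_o1 = 1/(28.0) − 1/(19.4) = -0.01583, so d_i1 = -63.16 cm.
The intermediate image is 63.16 cm to the left of lens 1 (virtual), which is 53.4 − (-63.16) = 116.6 cm to the left of lens 2, so d_o2 = +116.6 cm.
Lens 2: 1/d_i2 = 1/f₂ − 1/d_o2 = 1/(15.7) − 1/(116.6) = 0.05512, so d_i2 = 18.1 cm.
The final image is real, 18.1 cm to the right of lens 2 (overall magnification ≈ -0.51).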